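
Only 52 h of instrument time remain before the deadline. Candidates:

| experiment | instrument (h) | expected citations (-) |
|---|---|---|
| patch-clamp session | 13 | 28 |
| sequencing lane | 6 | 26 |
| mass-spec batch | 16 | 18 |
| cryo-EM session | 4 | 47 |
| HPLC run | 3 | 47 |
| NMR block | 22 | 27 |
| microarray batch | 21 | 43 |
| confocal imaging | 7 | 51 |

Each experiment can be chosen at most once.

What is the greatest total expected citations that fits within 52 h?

By expected citations per h: HPLC run 15.67, cryo-EM session 11.75, confocal imaging 7.29 lead.
Patch-clamp session + sequencing lane + mass-spec batch + cryo-EM session + HPLC run + confocal imaging uses 49 of the 52 h and totals 217.
An exhaustive check of the 256 subsets confirms 217.

217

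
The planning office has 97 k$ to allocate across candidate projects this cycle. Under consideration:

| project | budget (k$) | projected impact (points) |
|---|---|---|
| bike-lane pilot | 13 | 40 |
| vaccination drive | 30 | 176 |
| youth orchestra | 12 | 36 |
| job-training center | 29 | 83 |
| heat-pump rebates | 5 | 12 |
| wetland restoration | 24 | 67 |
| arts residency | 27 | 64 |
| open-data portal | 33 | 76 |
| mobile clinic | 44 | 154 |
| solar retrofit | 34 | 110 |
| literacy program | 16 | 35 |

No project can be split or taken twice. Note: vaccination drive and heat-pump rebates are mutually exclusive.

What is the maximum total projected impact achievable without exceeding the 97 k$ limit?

370

Bike-lane pilot + vaccination drive + mobile clinic uses 87 of the 97 k$ and totals 370.
An exhaustive check of the 2048 subsets confirms 370.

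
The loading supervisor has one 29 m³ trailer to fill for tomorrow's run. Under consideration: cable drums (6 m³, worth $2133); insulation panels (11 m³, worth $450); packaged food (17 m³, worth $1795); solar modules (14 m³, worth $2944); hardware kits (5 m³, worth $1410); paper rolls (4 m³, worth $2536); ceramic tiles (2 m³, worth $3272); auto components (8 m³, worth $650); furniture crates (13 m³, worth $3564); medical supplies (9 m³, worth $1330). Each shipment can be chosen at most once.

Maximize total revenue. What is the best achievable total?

Filling by ratio: cable drums + hardware kits + paper rolls + ceramic tiles + medical supplies for 10681, with 3 m³ left unused.
The 14 m³ tied up in hardware kits and medical supplies is better spent on furniture crates — total rises to 11505 (25 m³).
Next best is cable drums + solar modules + paper rolls + ceramic tiles at 10885 (26 m³) — short by 620.

11505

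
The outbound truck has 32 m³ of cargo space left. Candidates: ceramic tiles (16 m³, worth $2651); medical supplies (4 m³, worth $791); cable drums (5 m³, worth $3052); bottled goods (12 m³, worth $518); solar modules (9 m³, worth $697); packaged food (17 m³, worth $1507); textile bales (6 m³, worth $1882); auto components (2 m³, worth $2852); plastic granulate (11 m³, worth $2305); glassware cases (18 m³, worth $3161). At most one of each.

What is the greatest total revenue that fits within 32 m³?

10947

By revenue per m³: auto components 1426.00, cable drums 610.40, textile bales 313.67, plastic granulate 209.55 lead.
Taking the top-ratio shipments first gives medical supplies + cable drums + textile bales + auto components + plastic granulate for 10882 (28 m³).
Replace medical supplies and plastic granulate with glassware cases: the trade gains 65 net, giving 10947 at 31 m³.
An exhaustive check of the 1024 subsets confirms 10947.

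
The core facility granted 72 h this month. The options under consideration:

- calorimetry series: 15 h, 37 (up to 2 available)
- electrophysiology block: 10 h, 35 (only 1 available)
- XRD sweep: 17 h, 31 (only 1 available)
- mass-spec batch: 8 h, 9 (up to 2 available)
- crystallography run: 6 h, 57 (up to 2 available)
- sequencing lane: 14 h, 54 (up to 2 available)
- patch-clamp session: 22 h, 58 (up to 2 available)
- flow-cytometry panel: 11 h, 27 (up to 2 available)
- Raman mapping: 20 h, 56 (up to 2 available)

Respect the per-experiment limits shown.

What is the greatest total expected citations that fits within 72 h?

315

Density check — crystallography run 9.50, sequencing lane 3.86, electrophysiology block 3.50, Raman mapping 2.80 are the best per h.
Taking the top-ratio experiments first gives electrophysiology block + 2×crystallography run + 2×sequencing lane + Raman mapping for 313 (70 h).
The 20 h tied up in Raman mapping is better spent on patch-clamp session — total rises to 315 (72 h).
Every other selection either busts 72 h or exceeds an availability limit or fails to beat 315.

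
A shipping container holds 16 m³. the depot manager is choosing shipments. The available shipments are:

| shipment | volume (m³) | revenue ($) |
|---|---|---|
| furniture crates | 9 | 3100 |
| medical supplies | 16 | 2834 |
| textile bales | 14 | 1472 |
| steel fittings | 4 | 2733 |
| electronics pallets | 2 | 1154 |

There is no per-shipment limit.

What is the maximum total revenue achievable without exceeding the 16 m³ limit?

10932

4×steel fittings uses 16 of the 16 m³ and totals 10932.
No other feasible combination exceeds 10932.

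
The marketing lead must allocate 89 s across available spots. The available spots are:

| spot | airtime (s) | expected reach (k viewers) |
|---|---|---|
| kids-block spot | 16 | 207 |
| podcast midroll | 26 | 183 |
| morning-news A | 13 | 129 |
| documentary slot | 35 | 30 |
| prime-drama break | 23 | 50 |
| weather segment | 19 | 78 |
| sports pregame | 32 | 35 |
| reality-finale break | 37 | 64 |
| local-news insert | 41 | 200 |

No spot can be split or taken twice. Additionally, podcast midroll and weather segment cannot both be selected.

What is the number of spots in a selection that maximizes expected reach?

Best achievable expected reach is 614.
kids-block spot + morning-news A + weather segment + local-news insert hits 614 at 89 s.
Any selection reaching 614 contains exactly 4 spots.

4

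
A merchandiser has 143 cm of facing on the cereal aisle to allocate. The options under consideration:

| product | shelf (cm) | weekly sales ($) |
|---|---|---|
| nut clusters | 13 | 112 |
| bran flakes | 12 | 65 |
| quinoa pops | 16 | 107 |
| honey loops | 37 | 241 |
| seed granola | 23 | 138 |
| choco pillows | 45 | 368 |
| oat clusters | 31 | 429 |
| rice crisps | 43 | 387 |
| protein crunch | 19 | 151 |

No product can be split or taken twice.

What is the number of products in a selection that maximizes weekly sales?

Optimal total is 1335.
For example choco pillows + oat clusters + rice crisps + protein crunch achieves it, using 138 cm.
All optima have 4 products.

4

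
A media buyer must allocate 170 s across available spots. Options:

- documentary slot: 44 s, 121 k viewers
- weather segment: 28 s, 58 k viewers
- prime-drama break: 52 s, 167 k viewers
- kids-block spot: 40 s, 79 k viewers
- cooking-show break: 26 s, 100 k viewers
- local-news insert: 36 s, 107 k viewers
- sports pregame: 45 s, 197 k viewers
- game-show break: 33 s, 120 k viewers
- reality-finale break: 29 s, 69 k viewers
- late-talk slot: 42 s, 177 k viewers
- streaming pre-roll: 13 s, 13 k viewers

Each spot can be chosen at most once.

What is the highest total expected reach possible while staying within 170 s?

Greedy by ratio would take cooking-show break + sports pregame + game-show break + late-talk slot + streaming pre-roll: 159 s used, total 607.
The 46 s tied up in game-show break and streaming pre-roll is better spent on prime-drama break — total rises to 641 (165 s).

641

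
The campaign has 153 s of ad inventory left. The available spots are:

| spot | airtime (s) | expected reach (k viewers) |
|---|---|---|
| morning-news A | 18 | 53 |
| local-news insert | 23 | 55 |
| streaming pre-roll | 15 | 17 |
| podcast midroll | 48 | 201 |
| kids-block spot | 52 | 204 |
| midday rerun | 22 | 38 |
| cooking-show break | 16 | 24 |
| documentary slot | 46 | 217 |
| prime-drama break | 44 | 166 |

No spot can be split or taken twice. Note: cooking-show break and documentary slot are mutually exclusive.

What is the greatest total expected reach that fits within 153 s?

The ratio ordering already packs tightly: podcast midroll + kids-block spot + documentary slot, 146 s, 622.

622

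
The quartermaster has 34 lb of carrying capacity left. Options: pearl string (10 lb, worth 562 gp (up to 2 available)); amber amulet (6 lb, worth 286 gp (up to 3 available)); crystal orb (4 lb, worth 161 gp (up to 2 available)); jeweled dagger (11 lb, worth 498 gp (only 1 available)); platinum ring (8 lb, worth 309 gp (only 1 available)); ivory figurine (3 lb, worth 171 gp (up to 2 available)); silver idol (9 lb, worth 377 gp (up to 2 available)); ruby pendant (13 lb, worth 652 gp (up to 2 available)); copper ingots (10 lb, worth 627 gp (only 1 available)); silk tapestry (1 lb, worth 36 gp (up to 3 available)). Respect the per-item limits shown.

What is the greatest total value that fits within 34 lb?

A density-first pass picks pearl string + amber amulet + 2×ivory figurine + copper ingots + 2×silk tapestry — 1889 at 34 lb.
Dropping amber amulet and ivory figurine and silk tapestry frees 10 lb; slotting in pearl string (10 lb) lifts the total to 1958 at 34 lb.
Every other selection either busts 34 lb or exceeds an availability limit or fails to beat 1958.

1958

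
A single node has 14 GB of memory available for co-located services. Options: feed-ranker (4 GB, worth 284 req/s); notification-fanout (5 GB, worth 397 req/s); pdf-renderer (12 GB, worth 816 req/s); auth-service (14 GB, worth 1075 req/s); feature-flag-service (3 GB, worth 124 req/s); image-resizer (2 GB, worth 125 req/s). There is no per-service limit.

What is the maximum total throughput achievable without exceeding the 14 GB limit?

Ranking by ratio (throughput/GB): notification-fanout 79.40, auth-service 76.79, feed-ranker 71.00, pdf-renderer 68.00.
Feed-ranker + 2×notification-fanout uses 14 of the 14 GB and totals 1078.

1078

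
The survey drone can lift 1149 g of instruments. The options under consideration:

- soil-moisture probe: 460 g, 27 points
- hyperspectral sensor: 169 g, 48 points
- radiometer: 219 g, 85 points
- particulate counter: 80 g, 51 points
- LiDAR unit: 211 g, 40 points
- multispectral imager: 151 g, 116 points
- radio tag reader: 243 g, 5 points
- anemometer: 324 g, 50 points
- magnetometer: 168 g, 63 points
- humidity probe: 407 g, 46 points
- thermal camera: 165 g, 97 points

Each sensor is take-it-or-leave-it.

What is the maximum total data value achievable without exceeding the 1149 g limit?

462

A density-first pass picks hyperspectral sensor + radiometer + particulate counter + multispectral imager + magnetometer + thermal camera — 460 at 952 g.
Dropping hyperspectral sensor frees 169 g; slotting in anemometer (324 g) lifts the total to 462 at 1107 g.
Every other selection either busts 1149 g or fails to beat 462.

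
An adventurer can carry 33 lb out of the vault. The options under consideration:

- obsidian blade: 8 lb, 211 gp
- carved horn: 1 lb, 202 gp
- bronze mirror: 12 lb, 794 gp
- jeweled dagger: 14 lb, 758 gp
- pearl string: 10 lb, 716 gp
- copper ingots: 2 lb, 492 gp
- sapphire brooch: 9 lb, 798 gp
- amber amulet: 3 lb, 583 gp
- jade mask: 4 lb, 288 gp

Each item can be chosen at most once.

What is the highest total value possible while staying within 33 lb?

3157

Density check — copper ingots 246.00, carved horn 202.00, amber amulet 194.33 are the best per lb.
Filling by ratio: carved horn + pearl string + copper ingots + sapphire brooch + amber amulet + jade mask for 3079, with 4 lb left unused.
The 10 lb tied up in pearl string is better spent on bronze mirror — total rises to 3157 (31 lb).
Next best is carved horn + jeweled dagger + copper ingots + sapphire brooch + amber amulet + jade mask at 3121 (33 lb) — short by 36.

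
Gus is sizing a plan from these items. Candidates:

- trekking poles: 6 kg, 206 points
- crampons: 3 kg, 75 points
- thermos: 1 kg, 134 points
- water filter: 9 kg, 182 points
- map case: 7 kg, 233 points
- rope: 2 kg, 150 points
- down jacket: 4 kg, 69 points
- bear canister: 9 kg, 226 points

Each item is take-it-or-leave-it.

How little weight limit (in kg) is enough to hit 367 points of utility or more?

8

Need the lightest bundle worth ≥ 367.
thermos + map case reaches 367 using 8 kg.
Below 8 kg the best achievable stays under 367.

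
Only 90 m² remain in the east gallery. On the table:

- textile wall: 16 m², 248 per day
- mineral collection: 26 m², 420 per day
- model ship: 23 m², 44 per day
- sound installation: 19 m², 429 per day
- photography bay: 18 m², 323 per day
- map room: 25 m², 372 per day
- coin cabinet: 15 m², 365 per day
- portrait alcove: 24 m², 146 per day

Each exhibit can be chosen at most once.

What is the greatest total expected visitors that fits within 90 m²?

A density-first pass picks mineral collection + sound installation + photography bay + coin cabinet — 1537 at 78 m².
Replace photography bay with map room: the trade gains 49 net, giving 1586 at 85 m².
That's the maximum — no swap from here does better than 1586.

1586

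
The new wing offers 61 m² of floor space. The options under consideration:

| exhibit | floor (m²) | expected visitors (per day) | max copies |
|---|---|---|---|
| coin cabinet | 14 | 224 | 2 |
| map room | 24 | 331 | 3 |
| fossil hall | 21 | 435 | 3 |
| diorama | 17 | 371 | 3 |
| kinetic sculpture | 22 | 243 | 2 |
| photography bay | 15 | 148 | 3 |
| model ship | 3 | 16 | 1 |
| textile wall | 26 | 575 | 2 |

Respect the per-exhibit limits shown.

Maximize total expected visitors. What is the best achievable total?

1317

Ranking by ratio (expected visitors/m²): textile wall 22.12, diorama 21.82, fossil hall 20.71, coin cabinet 16.00.
The ratio heuristic lands on model ship + 2×textile wall (1166) but leaves 6 m² idle.
Dropping model ship and textile wall frees 29 m²; slotting in 2×diorama (34 m²) lifts the total to 1317 at 60 m².
No other feasible combination exceeds 1317.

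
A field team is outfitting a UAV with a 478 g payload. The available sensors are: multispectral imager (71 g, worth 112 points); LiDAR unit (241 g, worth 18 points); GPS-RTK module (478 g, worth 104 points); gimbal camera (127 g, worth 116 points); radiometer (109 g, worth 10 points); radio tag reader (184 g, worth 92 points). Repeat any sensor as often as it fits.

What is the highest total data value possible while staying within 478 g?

Density check — multispectral imager 1.58, gimbal camera 0.91, radio tag reader 0.50 are the best per g.
The ratio ordering already packs tightly: 6×multispectral imager, 426 g, 672.
Every other selection either busts 478 g or fails to beat 672.

672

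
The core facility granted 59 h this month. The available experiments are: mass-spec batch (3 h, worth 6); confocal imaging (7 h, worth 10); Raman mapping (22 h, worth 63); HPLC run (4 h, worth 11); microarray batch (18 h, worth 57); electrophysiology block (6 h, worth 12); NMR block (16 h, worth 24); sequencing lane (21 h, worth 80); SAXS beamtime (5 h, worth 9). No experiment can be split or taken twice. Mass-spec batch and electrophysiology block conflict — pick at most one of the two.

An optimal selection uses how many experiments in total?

Best achievable expected citations is 175.
One optimal bundle: Raman mapping + HPLC run + electrophysiology block + sequencing lane + SAXS beamtime (58 h).
Every optimal selection uses 5 experiments.

5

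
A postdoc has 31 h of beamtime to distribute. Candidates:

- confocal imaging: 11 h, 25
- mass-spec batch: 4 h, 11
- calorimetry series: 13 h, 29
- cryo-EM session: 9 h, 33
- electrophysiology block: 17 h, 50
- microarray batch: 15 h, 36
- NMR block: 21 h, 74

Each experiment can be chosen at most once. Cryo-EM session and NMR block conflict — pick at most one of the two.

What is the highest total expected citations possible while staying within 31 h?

Taking mass-spec batch + cryo-EM session + electrophysiology block: 30 h used, 94 in expected citations.
Nothing else feasible within 31 h beats 94.

94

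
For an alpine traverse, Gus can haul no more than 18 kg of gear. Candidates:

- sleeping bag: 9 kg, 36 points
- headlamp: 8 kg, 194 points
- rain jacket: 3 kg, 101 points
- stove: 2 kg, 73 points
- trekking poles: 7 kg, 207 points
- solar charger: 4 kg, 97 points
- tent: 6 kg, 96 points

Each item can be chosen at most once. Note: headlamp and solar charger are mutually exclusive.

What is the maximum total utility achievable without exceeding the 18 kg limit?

502

By utility per kg: stove 36.50, rain jacket 33.67, trekking poles 29.57, headlamp 24.25 lead.
Taking the top-ratio items first gives rain jacket + stove + trekking poles + solar charger for 478 (16 kg).
Dropping stove and solar charger frees 6 kg; slotting in headlamp (8 kg) lifts the total to 502 at 18 kg.
No other feasible combination exceeds 502.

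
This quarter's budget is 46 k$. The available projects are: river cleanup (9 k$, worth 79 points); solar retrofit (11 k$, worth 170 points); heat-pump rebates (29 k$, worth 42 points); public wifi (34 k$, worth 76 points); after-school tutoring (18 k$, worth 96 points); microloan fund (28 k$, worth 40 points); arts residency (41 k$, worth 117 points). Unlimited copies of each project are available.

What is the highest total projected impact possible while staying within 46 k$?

680

By projected impact per k$: solar retrofit 15.45, river cleanup 8.78, after-school tutoring 5.33, arts residency 2.85 lead.
Best packing: 4×solar retrofit — 44 k$, 680 total.
No other feasible combination exceeds 680.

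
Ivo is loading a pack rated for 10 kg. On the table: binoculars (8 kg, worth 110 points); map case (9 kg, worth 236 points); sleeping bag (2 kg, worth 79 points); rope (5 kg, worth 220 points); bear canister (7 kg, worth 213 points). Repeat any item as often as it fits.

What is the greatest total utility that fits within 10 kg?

Taking 2×rope: 10 kg used, 440 in utility.
Nothing else within 10 kg beats 440.

440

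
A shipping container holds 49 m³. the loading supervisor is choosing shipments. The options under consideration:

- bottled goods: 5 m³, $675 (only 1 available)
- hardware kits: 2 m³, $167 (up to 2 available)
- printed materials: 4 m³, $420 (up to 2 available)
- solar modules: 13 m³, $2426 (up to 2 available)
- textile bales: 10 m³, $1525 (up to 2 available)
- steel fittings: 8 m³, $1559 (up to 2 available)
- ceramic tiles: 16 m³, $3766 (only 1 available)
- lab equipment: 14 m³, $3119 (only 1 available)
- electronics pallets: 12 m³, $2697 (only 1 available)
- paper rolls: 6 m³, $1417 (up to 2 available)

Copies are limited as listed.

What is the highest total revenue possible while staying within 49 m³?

10999

Taking the top-ratio shipments first gives steel fittings + ceramic tiles + electronics pallets + 2×paper rolls for 10856 (48 m³).
The 14 m³ tied up in steel fittings and paper rolls is better spent on lab equipment — total rises to 10999 (48 m³).
Nothing else within 49 m³ beats 10999.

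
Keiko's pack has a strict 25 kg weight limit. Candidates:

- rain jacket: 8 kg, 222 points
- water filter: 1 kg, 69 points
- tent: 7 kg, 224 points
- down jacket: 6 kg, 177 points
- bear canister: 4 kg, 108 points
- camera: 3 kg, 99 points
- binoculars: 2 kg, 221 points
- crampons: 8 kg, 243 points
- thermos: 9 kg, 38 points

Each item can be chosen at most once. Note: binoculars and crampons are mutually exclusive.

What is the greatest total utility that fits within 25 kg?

Rain jacket + water filter + tent + bear canister + camera + binoculars uses 25 of the 25 kg and totals 943.

943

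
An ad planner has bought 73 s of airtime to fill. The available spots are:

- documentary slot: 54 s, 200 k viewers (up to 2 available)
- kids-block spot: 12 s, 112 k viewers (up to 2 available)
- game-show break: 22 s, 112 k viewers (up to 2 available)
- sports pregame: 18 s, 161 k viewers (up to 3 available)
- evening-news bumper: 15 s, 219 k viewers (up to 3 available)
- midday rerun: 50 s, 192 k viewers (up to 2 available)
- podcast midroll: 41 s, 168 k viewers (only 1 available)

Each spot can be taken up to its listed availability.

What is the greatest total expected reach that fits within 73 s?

881

The ratio ordering already packs tightly: 2×kids-block spot + 3×evening-news bumper, 69 s, 881.
Every other selection either busts 73 s or exceeds an availability limit or fails to beat 881.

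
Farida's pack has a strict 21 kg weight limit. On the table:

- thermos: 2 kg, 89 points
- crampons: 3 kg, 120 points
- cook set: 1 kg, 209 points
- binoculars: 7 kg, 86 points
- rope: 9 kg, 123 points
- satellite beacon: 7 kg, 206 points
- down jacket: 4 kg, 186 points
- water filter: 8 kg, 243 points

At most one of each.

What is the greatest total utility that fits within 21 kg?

The ratio heuristic lands on thermos + crampons + cook set + down jacket + water filter (847) but leaves 3 kg idle.
The 4 kg tied up in down jacket is better spent on satellite beacon — total rises to 867 (21 kg).
The closest alternative, thermos + crampons + cook set + down jacket + water filter, reaches only 847.

867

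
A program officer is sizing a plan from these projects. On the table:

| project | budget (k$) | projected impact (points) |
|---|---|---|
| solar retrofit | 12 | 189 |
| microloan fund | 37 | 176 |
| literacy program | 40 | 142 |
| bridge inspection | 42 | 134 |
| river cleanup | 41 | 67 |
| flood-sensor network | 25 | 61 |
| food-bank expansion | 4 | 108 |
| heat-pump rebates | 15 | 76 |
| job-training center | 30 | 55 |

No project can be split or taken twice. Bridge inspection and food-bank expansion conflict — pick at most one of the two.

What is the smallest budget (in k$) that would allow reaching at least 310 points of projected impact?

31

Look for the lowest-budget combination reaching 310.
Taking solar retrofit + food-bank expansion + heat-pump rebates gives 373 (≥ 310) for 31 k$.
No combination under 31 k$ hits 310.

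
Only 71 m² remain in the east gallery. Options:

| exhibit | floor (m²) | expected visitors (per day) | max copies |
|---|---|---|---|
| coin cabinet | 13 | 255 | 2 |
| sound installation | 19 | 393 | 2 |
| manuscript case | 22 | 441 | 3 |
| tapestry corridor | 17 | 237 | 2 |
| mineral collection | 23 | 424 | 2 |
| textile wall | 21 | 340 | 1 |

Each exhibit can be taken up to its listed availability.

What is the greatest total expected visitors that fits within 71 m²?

Ranking by ratio (expected visitors/m²): sound installation 20.68, manuscript case 20.05, coin cabinet 19.62.
A density-first pass picks 2×sound installation + manuscript case — 1227 at 60 m².
Dropping 2×sound installation frees 38 m²; slotting in 2×coin cabinet + manuscript case (48 m²) lifts the total to 1392 at 70 m².
Every other selection either busts 71 m² or exceeds an availability limit or fails to beat 1392.

1392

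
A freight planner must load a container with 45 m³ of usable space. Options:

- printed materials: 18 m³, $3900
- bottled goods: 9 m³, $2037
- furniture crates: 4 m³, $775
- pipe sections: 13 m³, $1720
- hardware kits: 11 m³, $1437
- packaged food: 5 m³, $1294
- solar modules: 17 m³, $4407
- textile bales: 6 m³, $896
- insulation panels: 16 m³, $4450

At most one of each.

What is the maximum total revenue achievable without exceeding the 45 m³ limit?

11047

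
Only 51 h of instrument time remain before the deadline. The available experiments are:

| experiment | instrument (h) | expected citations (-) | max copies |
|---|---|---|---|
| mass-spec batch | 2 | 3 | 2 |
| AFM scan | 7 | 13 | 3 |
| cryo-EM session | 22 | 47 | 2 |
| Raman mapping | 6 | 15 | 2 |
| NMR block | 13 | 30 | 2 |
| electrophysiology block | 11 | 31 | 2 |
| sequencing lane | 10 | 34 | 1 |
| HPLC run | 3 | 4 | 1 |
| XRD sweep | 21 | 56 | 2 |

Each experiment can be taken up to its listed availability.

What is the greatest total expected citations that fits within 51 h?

141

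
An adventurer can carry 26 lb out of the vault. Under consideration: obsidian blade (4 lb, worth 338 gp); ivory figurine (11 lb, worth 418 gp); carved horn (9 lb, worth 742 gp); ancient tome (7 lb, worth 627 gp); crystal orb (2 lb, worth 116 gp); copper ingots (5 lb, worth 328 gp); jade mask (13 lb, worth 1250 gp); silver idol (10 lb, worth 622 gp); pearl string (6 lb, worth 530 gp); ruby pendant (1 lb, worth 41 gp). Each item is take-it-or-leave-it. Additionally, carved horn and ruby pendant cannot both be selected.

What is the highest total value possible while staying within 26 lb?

Ancient tome + jade mask + pearl string uses 26 of the 26 lb and totals 2407.
Every other selection either busts 26 lb or breaks a pairing rule or fails to beat 2407.

2407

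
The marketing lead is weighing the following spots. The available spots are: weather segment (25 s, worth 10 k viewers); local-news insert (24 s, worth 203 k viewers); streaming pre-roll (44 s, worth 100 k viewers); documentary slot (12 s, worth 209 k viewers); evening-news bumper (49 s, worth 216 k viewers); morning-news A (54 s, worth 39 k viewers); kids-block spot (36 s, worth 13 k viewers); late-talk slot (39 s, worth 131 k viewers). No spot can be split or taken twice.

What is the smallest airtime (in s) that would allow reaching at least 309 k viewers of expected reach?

Look for the lowest-airtime combination reaching 309.
Taking local-news insert + documentary slot gives 412 (≥ 309) for 36 s.
No combination under 36 s hits 309.

36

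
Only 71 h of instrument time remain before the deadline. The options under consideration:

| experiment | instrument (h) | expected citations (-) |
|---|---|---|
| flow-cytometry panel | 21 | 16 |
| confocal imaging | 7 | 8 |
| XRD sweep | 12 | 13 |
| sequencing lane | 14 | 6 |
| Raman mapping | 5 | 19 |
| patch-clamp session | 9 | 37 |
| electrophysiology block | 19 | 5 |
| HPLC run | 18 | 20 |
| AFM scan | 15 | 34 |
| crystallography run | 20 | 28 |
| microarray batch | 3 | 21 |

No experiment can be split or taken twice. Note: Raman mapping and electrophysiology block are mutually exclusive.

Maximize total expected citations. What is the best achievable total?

Confocal imaging + XRD sweep + Raman mapping + patch-clamp session + AFM scan + crystallography run + microarray batch uses 71 of the 71 h and totals 160.
Every other selection either busts 71 h or breaks a pairing rule or fails to beat 160.

160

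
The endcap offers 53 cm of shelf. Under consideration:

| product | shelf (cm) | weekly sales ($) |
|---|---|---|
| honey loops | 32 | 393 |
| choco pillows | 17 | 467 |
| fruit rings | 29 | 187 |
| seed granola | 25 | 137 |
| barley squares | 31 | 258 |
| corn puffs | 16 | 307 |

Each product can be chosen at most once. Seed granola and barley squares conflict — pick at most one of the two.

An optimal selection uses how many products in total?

2

Optimal total is 860.
honey loops + choco pillows hits 860 at 49 cm.
All optima have 2 products.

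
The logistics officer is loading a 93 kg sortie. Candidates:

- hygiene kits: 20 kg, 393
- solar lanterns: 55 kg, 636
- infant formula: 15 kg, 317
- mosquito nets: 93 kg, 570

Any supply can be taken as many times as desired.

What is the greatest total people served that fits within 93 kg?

1902

6×infant formula uses 90 of the 93 kg and totals 1902.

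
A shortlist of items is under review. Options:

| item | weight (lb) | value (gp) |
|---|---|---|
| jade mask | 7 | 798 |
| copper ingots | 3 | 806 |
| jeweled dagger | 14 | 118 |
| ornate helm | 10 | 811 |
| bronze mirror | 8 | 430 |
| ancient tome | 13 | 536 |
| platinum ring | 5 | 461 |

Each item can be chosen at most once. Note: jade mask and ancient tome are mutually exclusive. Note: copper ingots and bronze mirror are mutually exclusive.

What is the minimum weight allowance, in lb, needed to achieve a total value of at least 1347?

Minimise lb subject to total value ≥ 1347.
jade mask + copper ingots reaches 1604 using 10 lb.
Below 10 lb the best achievable stays under 1347.

10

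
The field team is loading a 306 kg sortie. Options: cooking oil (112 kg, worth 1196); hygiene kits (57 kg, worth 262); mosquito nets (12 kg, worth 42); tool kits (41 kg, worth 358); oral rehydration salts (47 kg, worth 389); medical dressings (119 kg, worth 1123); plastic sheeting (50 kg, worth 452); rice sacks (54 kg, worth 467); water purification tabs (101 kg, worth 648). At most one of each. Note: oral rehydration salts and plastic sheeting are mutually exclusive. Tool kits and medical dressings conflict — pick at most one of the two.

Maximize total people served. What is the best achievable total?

Filling by ratio: cooking oil + mosquito nets + medical dressings + plastic sheeting for 2813, with 13 kg left unused.
The 50 kg tied up in plastic sheeting is better spent on rice sacks — total rises to 2828 (297 kg).
Runner-up cooking oil + mosquito nets + medical dressings + plastic sheeting tops out at 2813.

2828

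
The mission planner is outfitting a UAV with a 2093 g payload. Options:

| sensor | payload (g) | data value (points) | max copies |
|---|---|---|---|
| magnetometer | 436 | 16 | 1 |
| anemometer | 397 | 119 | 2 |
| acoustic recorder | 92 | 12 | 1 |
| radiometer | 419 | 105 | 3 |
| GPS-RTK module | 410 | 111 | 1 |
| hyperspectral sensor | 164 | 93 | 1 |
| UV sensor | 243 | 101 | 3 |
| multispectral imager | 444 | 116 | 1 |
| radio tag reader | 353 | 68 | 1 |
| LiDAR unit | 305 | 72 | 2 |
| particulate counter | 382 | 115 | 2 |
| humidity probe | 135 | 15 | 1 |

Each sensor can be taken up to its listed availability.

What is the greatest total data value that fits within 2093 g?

A density-first pass picks anemometer + hyperspectral sensor + 3×UV sensor + 2×particulate counter — 745 at 2054 g.
Dropping particulate counter frees 382 g; slotting in anemometer (397 g) lifts the total to 749 at 2069 g.

749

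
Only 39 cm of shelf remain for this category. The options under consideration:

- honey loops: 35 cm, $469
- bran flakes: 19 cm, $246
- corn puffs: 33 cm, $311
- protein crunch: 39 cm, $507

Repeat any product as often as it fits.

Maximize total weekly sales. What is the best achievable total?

A density-first pass picks honey loops — 469 at 35 cm.
Dropping honey loops frees 35 cm; slotting in protein crunch (39 cm) lifts the total to 507 at 39 cm.
That's the maximum — no swap from here does better than 507.

507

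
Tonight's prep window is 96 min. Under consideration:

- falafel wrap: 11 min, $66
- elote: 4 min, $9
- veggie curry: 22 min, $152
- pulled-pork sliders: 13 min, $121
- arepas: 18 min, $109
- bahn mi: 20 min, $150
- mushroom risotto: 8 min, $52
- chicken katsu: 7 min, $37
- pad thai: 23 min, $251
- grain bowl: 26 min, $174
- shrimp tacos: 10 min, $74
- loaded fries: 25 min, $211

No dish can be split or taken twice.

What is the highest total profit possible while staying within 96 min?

Taking the top-ratio dishes first gives elote + pulled-pork sliders + bahn mi + pad thai + shrimp tacos + loaded fries for 816 (95 min).
Replace elote and shrimp tacos with mushroom risotto + chicken katsu: the trade gains 6 net, giving 822 at 96 min.
Runner-up elote + pulled-pork sliders + bahn mi + pad thai + shrimp tacos + loaded fries tops out at 816.

822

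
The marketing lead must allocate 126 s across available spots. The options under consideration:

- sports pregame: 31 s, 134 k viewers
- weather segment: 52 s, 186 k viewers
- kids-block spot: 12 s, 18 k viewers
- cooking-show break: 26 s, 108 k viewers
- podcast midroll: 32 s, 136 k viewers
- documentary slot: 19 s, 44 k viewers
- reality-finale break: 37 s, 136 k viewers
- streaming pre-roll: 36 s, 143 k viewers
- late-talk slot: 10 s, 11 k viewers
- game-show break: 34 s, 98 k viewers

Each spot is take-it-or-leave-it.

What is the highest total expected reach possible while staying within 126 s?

521

By expected reach per s: sports pregame 4.32, podcast midroll 4.25, cooking-show break 4.15 lead.
Sports pregame + cooking-show break + podcast midroll + streaming pre-roll uses 125 of the 126 s and totals 521.
Runner-up sports pregame + cooking-show break + podcast midroll + reality-finale break tops out at 514.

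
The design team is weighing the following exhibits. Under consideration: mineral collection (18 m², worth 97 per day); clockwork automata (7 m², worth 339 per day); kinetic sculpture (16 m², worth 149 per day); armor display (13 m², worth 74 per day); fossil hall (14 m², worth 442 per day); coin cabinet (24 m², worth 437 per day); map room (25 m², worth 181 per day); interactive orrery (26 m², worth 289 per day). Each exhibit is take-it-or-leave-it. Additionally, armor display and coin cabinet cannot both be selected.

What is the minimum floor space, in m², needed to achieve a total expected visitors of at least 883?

37

Look for the lowest-floor combination reaching 883.
clockwork automata + kinetic sculpture + fossil hall reaches 930 using 37 m².
Below 37 m² the best achievable stays under 883.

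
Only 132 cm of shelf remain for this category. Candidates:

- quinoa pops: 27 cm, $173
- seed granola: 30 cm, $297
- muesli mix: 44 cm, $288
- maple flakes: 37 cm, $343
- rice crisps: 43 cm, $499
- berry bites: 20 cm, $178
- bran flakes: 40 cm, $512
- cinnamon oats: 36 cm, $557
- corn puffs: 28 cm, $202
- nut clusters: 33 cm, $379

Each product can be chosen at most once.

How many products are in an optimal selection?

4

Best achievable weekly sales is 1626.
For example berry bites + bran flakes + cinnamon oats + nut clusters achieves it, using 129 cm.
Any selection reaching 1626 contains exactly 4 products.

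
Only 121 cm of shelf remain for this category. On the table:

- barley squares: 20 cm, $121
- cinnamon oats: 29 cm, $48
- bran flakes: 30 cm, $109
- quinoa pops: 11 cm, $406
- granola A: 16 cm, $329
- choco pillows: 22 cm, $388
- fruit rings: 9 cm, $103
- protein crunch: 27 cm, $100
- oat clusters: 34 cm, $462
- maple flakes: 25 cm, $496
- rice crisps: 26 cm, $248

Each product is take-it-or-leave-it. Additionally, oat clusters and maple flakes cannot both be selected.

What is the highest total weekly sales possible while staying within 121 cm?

1988

Density check — quinoa pops 36.91, granola A 20.56, maple flakes 19.84 are the best per cm.
Taking barley squares + quinoa pops + granola A + choco pillows + maple flakes + rice crisps: 120 cm used, 1988 in weekly sales.
An exhaustive check of the 2048 subsets confirms 1988.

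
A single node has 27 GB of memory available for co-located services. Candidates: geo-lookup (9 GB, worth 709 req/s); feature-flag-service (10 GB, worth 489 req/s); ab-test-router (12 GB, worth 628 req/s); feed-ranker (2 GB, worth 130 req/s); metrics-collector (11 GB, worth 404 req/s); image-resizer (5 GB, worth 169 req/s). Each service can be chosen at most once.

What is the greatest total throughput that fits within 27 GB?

1506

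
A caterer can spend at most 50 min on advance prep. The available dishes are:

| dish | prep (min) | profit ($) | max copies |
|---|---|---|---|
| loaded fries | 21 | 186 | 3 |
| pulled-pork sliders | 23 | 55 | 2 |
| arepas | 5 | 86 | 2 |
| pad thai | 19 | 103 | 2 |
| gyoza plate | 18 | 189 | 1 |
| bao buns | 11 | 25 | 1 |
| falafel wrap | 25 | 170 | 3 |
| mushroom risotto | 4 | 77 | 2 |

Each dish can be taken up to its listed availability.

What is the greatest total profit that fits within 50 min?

Greedy by ratio would take 2×arepas + gyoza plate + bao buns + 2×mushroom risotto: 47 min used, total 540.
The 19 min tied up in bao buns and 2×mushroom risotto is better spent on loaded fries — total rises to 547 (49 min).
Every other selection either busts 50 min or exceeds an availability limit or fails to beat 547.

547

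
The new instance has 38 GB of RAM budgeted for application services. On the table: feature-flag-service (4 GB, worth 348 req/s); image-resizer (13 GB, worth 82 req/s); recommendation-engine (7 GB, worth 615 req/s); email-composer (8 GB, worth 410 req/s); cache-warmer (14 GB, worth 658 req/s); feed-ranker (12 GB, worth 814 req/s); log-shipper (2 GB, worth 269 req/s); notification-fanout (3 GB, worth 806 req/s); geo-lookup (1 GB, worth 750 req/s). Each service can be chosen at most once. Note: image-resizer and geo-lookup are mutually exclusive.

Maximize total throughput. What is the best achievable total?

4012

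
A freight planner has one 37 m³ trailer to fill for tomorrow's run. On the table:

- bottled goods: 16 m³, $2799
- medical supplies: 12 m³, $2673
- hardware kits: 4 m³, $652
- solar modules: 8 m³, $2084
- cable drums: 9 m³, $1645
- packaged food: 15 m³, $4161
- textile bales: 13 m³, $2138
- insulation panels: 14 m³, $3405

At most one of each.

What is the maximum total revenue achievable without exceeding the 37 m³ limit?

By revenue per m³: packaged food 277.40, solar modules 260.50, insulation panels 243.21, medical supplies 222.75 lead.
Solar modules + packaged food + insulation panels uses 37 of the 37 m³ and totals 9650.

9650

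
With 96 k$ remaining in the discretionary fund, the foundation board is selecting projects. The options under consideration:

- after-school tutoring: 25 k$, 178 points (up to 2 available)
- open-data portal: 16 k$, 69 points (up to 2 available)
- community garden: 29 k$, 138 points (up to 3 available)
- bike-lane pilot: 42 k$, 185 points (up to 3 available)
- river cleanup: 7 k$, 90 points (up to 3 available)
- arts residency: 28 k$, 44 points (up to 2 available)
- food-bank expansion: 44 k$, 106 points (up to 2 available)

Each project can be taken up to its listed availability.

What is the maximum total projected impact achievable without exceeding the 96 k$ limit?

695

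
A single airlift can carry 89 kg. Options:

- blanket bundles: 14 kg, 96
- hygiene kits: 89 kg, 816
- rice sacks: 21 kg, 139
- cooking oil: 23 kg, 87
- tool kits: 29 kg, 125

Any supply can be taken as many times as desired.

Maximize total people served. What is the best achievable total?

Taking hygiene kits: 89 kg used, 816 in people served.

816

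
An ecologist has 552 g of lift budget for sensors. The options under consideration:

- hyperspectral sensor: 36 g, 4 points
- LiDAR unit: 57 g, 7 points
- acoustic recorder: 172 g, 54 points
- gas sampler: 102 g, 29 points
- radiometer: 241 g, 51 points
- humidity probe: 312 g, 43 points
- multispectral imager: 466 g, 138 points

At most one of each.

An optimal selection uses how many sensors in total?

2

Best achievable data value is 145.
For example LiDAR unit + multispectral imager achieves it, using 523 g.
Every optimal selection uses 2 sensors.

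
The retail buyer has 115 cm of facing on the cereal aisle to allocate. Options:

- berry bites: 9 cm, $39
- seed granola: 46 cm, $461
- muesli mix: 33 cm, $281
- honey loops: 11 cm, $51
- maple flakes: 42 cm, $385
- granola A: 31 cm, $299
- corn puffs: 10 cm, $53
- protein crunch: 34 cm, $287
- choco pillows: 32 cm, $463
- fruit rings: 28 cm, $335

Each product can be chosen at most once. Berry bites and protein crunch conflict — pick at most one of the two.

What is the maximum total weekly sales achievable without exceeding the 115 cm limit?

1298

Taking berry bites + seed granola + choco pillows + fruit rings: 115 cm used, 1298 in weekly sales.
Next best is seed granola + choco pillows + fruit rings at 1259 (106 cm) — short by 39.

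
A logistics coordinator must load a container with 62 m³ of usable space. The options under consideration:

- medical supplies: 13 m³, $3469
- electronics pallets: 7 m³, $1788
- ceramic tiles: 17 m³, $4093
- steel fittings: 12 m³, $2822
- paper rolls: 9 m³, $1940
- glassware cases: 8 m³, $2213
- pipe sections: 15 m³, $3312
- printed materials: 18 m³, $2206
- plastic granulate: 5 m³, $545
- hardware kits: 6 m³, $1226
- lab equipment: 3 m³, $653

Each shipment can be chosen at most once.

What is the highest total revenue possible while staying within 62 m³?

15190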